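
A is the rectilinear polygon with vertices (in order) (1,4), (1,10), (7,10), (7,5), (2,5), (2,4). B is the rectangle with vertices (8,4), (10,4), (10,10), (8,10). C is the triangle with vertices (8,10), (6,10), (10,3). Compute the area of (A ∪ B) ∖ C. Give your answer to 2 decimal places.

38.77

|A ∪ B| = 43.
|(A ∪ B) ∩ C| = 4.2321.
|(A ∪ B) ∖ C| = 43 − 4.2321 = 38.77.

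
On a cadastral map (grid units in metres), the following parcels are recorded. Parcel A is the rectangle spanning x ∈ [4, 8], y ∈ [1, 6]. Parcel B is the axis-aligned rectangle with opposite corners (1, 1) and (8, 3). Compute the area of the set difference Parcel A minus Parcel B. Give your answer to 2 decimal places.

|Parcel A∩Parcel B|: x∈[4,8], y∈[1,3] → 4·2 = 8.
|Parcel A| = 20.
|Parcel A ∖ Parcel B| = |Parcel A| − |Parcel A∩Parcel B| = 20 − 8 = 12.00.

12.00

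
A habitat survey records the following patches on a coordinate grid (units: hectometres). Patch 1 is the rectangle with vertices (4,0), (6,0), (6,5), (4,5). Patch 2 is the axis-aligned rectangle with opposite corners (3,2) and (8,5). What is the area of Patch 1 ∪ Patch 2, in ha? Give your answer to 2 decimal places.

By inclusion–exclusion:
Individual areas: |Patch 1| = 10, |Patch 2| = 15.
|Patch 1∩Patch 2|: x∈[4,6], y∈[2,5] → 2·3 = 6.
|Patch 1 ∪ Patch 2| = 25 − 6 = 19.00.

19.00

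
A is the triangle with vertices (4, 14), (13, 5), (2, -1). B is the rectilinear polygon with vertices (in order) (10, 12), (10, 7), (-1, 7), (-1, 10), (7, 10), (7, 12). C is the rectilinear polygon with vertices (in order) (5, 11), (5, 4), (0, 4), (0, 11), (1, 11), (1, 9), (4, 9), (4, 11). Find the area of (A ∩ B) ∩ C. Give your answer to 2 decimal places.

4.60

The region (A ∩ B) ∩ C is the polygon with vertices (3.067,7), (3.333,9), (4,9), (4,10), (5,10), (5,7).
By the shoelace formula its area is 4.60.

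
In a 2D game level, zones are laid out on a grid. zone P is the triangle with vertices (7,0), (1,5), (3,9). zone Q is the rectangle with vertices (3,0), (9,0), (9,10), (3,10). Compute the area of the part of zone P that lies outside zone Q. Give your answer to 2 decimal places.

5.67

|zone P| = 17, |zone P∩zone Q| = 11.3333.
|zone P ∖ zone Q| = |zone P| − |zone P∩zone Q| = 17 − 11.3333 = 5.67.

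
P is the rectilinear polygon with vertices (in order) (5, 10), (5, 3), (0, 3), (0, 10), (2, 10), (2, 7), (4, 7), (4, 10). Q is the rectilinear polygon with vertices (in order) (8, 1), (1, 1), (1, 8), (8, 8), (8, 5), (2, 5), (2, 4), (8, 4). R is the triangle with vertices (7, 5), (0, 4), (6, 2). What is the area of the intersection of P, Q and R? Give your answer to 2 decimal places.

3.55

The intersection is the polygon with vertices (2,4), (5,4), (5,3), (3,3), (1,3.667), (1,4.143), (2,4.286).
By the shoelace formula its area is 3.55.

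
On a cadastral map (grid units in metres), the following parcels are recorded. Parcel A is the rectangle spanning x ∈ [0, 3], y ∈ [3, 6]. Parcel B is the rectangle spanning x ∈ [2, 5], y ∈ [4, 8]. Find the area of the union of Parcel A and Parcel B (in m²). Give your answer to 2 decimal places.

By inclusion–exclusion:
Individual areas: |Parcel A| = 9, |Parcel B| = 12.
|Parcel A∩Parcel B|: x∈[2,3], y∈[4,6] → 1·2 = 2.
|Parcel A ∪ Parcel B| = 21 − 2 = 19.00.

19.00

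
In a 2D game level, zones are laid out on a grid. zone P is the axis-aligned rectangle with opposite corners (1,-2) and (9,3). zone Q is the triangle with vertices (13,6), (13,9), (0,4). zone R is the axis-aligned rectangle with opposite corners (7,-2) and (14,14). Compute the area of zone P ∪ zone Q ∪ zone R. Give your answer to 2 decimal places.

By inclusion–exclusion:
Individual areas: |zone P| = 40, |zone Q| = 19.5, |zone R| = 112.
|zone P∩zone Q| = 0.
|zone P∩zone R|: x∈[7,9], y∈[-2,3] → 2·5 = 10.
|zone Q∩zone R| = 13.8462.
|zone P∩zone Q∩zone R| = 0.
|zone P ∪ zone Q ∪ zone R| = 171.5 − 23.8462 + 0 = 147.65.

147.65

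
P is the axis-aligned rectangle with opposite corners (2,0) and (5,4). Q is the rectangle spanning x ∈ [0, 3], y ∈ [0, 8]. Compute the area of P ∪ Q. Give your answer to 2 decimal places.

By inclusion–exclusion:
Individual areas: |P| = 12, |Q| = 24.
|P∩Q|: x∈[2,3], y∈[0,4] → 1·4 = 4.
|P ∪ Q| = 36 − 4 = 32.00.

32.00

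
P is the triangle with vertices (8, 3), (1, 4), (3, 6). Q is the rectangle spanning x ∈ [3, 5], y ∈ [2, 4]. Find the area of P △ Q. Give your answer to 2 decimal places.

10.29

|P| = 8, |Q| = 4, |P∩Q| = 0.8571.
|P △ Q| = |P| + |Q| − 2·|P∩Q| = 8 + 4 − 1.7143 = 10.29.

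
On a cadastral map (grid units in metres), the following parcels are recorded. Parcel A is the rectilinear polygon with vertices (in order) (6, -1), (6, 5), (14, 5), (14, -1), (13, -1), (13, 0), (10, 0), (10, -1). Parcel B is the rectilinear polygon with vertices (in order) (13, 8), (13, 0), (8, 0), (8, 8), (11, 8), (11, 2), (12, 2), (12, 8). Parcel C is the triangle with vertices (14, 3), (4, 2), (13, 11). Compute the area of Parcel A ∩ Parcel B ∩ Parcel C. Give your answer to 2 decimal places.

9.50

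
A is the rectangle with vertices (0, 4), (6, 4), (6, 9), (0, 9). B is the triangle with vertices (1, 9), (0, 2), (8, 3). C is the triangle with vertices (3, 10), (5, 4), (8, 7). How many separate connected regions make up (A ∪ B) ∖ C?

2

(A ∪ B) ∖ C splits into 2 disjoint pieces (area 0.5333, area 32.7619).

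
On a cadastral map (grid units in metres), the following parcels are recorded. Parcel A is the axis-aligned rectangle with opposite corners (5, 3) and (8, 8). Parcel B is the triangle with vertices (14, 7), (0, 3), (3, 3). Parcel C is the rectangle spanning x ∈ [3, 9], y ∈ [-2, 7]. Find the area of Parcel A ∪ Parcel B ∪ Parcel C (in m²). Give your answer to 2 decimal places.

By inclusion–exclusion:
Individual areas: |Parcel A| = 15, |Parcel B| = 6, |Parcel C| = 54.
|Parcel A∩Parcel B| = 1.7532.
|Parcel A∩Parcel C|: x∈[5,8], y∈[3,7] → 3·4 = 12.
|Parcel B∩Parcel C| = 3.7403.
|Parcel A∩Parcel B∩Parcel C| = 1.7532.
|Parcel A ∪ Parcel B ∪ Parcel C| = 75 − 17.4935 + 1.7532 = 59.26.

59.26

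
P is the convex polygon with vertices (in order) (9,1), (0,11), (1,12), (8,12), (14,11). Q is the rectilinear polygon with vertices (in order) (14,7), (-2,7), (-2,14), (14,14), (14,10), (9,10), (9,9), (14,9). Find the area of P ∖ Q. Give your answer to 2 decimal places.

|P| = 80.5, |P∩Q| = 51.05.
|P ∖ Q| = |P| − |P∩Q| = 80.5 − 51.05 = 29.45.

29.45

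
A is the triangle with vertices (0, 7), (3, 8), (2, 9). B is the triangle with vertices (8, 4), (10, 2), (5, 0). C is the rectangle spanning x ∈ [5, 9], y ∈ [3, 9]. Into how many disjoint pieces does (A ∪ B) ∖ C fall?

2

(A ∪ B) ∖ C splits into 2 disjoint pieces (area 2, area 6.125).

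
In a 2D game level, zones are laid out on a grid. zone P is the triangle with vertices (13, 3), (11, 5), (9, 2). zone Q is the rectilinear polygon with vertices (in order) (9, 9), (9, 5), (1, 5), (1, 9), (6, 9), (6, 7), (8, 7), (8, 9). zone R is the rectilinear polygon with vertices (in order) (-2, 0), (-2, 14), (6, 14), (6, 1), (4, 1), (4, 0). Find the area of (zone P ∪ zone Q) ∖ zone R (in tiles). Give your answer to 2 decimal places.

|zone P ∪ zone Q| = 33.
|(zone P ∪ zone Q) ∩ zone R| = 20.
|(zone P ∪ zone Q) ∖ zone R| = 33 − 20 = 13.00.

13.00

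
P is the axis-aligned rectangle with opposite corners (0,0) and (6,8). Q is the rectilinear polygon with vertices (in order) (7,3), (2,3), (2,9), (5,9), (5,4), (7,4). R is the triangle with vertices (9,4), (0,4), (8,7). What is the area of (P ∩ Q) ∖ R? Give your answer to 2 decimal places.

12.06

|P ∩ Q| = 16.
|(P ∩ Q) ∩ R| = 3.9375.
|(P ∩ Q) ∖ R| = 16 − 3.9375 = 12.06.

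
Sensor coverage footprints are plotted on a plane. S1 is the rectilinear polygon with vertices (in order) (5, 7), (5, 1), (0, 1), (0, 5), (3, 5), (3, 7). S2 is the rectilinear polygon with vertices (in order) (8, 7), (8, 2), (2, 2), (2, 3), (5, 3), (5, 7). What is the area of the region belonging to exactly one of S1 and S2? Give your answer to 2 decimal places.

36.00

|S1| = 24, |S2| = 18, |S1∩S2| = 3.
|S1 △ S2| = |S1| + |S2| − 2·|S1∩S2| = 24 + 18 − 6 = 36.00.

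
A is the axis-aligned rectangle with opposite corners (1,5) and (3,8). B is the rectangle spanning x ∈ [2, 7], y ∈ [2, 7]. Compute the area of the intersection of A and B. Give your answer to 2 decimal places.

2.00

|A∩B|: x∈[2,3], y∈[5,7] → 1·2 = 2.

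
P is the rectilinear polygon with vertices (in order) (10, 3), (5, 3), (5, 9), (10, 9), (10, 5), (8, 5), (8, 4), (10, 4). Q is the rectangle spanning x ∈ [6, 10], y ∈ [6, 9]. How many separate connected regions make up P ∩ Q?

P ∩ Q is a single connected region.

1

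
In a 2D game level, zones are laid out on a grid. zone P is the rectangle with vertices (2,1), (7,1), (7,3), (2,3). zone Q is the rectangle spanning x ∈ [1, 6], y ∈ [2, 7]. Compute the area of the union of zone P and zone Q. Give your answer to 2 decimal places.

By inclusion–exclusion:
Individual areas: |zone P| = 10, |zone Q| = 25.
|zone P∩zone Q|: x∈[2,6], y∈[2,3] → 4·1 = 4.
|zone P ∪ zone Q| = 35 − 4 = 31.00.

31.00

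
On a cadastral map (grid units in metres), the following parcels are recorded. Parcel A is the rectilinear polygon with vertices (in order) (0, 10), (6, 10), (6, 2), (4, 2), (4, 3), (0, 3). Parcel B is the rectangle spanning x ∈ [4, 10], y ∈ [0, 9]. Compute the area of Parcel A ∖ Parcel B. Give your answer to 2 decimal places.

|Parcel A| = 44, |Parcel A∩Parcel B| = 14.
|Parcel A ∖ Parcel B| = |Parcel A| − |Parcel A∩Parcel B| = 44 − 14 = 30.00.

30.00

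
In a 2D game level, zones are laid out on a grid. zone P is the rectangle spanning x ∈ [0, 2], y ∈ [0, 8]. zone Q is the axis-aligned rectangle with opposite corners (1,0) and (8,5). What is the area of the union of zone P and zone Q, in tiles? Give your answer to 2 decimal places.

46.00

By inclusion–exclusion:
Individual areas: |zone P| = 16, |zone Q| = 35.
|zone P∩zone Q|: x∈[1,2], y∈[0,5] → 1·5 = 5.
|zone P ∪ zone Q| = 51 − 5 = 46.00.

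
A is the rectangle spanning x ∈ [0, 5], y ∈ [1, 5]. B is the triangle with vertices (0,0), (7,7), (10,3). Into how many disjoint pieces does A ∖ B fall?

2

A ∖ B splits into 2 disjoint pieces (area 0.4167, area 12).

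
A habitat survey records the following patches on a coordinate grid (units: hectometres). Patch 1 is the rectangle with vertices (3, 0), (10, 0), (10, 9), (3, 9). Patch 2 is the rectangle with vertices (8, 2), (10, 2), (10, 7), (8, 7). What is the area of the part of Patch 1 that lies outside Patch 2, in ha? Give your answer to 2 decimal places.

53.00

|Patch 1∩Patch 2|: x∈[8,10], y∈[2,7] → 2·5 = 10.
|Patch 1| = 63.
|Patch 1 ∖ Patch 2| = |Patch 1| − |Patch 1∩Patch 2| = 63 − 10 = 53.00.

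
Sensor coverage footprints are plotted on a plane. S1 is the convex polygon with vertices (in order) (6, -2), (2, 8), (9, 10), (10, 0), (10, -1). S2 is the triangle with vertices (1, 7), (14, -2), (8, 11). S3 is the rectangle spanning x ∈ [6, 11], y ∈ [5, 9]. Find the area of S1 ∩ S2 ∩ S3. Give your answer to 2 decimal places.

13.16

The intersection is the polygon with vertices (9.149,8.511), (9.5,5), (6,5), (6,9), (8.923,9).
By the shoelace formula its area is 13.16.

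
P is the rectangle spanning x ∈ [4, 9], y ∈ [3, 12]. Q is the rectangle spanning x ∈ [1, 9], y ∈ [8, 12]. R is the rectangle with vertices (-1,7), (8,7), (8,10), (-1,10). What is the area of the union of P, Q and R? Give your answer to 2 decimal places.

By inclusion–exclusion:
Individual areas: |P| = 45, |Q| = 32, |R| = 27.
|P∩Q|: x∈[4,9], y∈[8,12] → 5·4 = 20.
|P∩R|: x∈[4,8], y∈[7,10] → 4·3 = 12.
|Q∩R|: x∈[1,8], y∈[8,10] → 7·2 = 14.
|P∩Q∩R| = 8.
|P ∪ Q ∪ R| = 104 − 46 + 8 = 66.00.

66.00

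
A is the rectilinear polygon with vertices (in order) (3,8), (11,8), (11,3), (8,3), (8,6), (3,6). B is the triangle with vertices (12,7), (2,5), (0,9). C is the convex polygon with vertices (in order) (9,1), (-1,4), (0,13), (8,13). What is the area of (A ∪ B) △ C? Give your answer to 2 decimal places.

|A ∪ B| = 34.6833.
|(A ∪ B) ∩ C| = 22.625.
|(A ∪ B) △ C| = 34.6833 + 94.5 − 45.25 = 83.93.

83.93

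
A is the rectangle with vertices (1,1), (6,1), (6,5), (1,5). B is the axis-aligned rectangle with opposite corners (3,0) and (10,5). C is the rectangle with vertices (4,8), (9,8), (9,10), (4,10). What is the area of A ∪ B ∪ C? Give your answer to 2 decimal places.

53.00

By inclusion–exclusion:
Individual areas: |A| = 20, |B| = 35, |C| = 10.
|A∩B|: x∈[3,6], y∈[1,5] → 3·4 = 12.
|A∩C| = 0 (no overlap).
|B∩C| = 0 (no overlap).
|A∩B∩C| = 0.
|A ∪ B ∪ C| = 65 − 12 + 0 = 53.00.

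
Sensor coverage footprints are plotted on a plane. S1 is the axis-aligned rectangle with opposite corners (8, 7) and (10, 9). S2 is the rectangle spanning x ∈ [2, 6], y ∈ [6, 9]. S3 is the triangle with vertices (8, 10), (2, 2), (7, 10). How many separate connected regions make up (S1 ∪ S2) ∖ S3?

(S1 ∪ S2) ∖ S3 splits into 3 disjoint pieces (area 4, area 0.6667, area 10.2).

3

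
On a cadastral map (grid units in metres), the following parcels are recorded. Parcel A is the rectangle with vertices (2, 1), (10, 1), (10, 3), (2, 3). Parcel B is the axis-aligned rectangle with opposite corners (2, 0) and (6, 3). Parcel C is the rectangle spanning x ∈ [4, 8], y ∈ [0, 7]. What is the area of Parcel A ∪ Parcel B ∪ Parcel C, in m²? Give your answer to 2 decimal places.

38.00

By inclusion–exclusion:
Individual areas: |Parcel A| = 16, |Parcel B| = 12, |Parcel C| = 28.
|Parcel A∩Parcel B|: x∈[2,6], y∈[1,3] → 4·2 = 8.
|Parcel A∩Parcel C|: x∈[4,8], y∈[1,3] → 4·2 = 8.
|Parcel B∩Parcel C|: x∈[4,6], y∈[0,3] → 2·3 = 6.
|Parcel A∩Parcel B∩Parcel C| = 4.
|Parcel A ∪ Parcel B ∪ Parcel C| = 56 − 22 + 4 = 38.00.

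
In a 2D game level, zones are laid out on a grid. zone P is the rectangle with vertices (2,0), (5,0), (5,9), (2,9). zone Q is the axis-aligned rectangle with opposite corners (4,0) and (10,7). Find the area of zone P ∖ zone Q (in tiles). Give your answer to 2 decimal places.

|zone P∩zone Q|: x∈[4,5], y∈[0,7] → 1·7 = 7.
|zone P| = 27.
|zone P ∖ zone Q| = |zone P| − |zone P∩zone Q| = 27 − 7 = 20.00.

20.00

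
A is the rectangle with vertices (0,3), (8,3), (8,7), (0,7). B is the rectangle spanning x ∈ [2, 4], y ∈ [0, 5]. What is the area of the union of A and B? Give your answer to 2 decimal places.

By inclusion–exclusion:
Individual areas: |A| = 32, |B| = 10.
|A∩B|: x∈[2,4], y∈[3,5] → 2·2 = 4.
|A ∪ B| = 42 − 4 = 38.00.

38.00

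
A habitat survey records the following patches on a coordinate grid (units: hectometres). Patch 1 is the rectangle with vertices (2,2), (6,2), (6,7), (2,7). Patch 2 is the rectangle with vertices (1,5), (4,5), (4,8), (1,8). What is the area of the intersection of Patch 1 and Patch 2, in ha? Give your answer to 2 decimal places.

4.00

|Patch 1∩Patch 2|: x∈[2,4], y∈[5,7] → 2·2 = 4.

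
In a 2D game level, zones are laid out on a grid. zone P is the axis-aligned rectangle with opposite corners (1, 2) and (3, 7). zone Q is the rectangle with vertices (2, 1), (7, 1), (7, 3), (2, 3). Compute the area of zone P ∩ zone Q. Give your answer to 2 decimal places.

1.00

|zone P∩zone Q|: x∈[2,3], y∈[2,3] → 1·1 = 1.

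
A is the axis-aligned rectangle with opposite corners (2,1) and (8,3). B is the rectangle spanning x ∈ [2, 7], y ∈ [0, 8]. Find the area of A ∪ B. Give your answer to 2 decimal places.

By inclusion–exclusion:
Individual areas: |A| = 12, |B| = 40.
|A∩B|: x∈[2,7], y∈[1,3] → 5·2 = 10.
|A ∪ B| = 52 − 10 = 42.00.

42.00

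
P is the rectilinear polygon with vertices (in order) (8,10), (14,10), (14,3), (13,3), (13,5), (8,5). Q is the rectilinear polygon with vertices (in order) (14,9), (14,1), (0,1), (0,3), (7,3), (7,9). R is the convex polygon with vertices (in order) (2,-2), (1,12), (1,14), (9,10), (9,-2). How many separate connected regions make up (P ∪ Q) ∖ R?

2

(P ∪ Q) ∖ R splits into 2 disjoint pieces (area 45, area 3.4286).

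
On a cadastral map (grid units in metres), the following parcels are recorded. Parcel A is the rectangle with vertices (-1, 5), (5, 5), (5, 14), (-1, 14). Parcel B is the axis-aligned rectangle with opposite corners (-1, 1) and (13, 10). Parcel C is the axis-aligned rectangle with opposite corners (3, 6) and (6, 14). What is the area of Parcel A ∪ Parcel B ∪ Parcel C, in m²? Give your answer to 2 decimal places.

154.00

By inclusion–exclusion:
Individual areas: |Parcel A| = 54, |Parcel B| = 126, |Parcel C| = 24.
|Parcel A∩Parcel B|: x∈[-1,5], y∈[5,10] → 6·5 = 30.
|Parcel A∩Parcel C|: x∈[3,5], y∈[6,14] → 2·8 = 16.
|Parcel B∩Parcel C|: x∈[3,6], y∈[6,10] → 3·4 = 12.
|Parcel A∩Parcel B∩Parcel C| = 8.
|Parcel A ∪ Parcel B ∪ Parcel C| = 204 − 58 + 8 = 154.00.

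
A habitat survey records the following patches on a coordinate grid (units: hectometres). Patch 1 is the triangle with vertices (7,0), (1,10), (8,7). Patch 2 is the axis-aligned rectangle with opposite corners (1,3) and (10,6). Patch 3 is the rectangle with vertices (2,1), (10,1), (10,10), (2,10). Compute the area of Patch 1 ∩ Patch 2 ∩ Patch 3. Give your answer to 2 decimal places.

10.03

The intersection is the polygon with vertices (7.857,6), (7.429,3), (5.2,3), (3.4,6).
By the shoelace formula its area is 10.03.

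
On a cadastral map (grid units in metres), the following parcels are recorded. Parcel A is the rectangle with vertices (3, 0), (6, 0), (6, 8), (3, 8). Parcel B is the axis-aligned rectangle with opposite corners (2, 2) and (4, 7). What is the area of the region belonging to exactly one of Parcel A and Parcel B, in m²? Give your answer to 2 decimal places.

|Parcel A∩Parcel B|: x∈[3,4], y∈[2,7] → 1·5 = 5.
|Parcel A △ Parcel B| = |Parcel A| + |Parcel B| − 2·|Parcel A∩Parcel B| = 24 + 10 − 10 = 24.00.

24.00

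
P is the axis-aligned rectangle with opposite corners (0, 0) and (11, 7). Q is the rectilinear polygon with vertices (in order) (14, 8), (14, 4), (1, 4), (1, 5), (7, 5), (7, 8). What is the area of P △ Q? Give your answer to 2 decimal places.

|P| = 77, |Q| = 34, |P∩Q| = 18.
|P △ Q| = |P| + |Q| − 2·|P∩Q| = 77 + 34 − 36 = 75.00.

75.00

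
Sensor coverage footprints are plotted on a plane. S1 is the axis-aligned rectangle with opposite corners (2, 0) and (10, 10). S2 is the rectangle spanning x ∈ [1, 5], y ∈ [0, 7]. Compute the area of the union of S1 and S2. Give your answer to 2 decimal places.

87.00

By inclusion–exclusion:
Individual areas: |S1| = 80, |S2| = 28.
|S1∩S2|: x∈[2,5], y∈[0,7] → 3·7 = 21.
|S1 ∪ S2| = 108 − 21 = 87.00.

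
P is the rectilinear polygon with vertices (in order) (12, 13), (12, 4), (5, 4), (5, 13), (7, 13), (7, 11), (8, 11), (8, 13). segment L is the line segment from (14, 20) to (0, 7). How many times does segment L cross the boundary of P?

2

The segment meets the boundary at (5,11.643), (6.462,13).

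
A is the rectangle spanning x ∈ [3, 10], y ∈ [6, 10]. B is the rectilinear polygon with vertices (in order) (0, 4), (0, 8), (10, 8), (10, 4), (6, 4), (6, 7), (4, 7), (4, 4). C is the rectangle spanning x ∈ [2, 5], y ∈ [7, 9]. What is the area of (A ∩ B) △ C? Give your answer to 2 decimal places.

14.00

|A ∩ B| = 12.
|(A ∩ B) ∩ C| = 2.
|(A ∩ B) △ C| = 12 + 6 − 4 = 14.00.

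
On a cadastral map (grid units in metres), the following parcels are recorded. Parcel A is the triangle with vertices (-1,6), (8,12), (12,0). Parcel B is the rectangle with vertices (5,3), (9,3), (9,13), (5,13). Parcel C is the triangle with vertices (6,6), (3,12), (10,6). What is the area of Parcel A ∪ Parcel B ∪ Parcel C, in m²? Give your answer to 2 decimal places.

By inclusion–exclusion:
Individual areas: |Parcel A| = 66, |Parcel B| = 40, |Parcel C| = 12.
|Parcel A∩Parcel B| = 31.4423.
|Parcel A∩Parcel C| = 10.4375.
|Parcel B∩Parcel C| = 9.2857.
|Parcel A∩Parcel B∩Parcel C| = 9.2589.
|Parcel A ∪ Parcel B ∪ Parcel C| = 118 − 51.1655 + 9.2589 = 76.09.

76.09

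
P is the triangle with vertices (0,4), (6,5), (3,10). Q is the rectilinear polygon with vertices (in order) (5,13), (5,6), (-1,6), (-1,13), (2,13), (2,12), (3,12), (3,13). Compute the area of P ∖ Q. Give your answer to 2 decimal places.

7.83

|P| = 16.5, |P∩Q| = 8.6667.
|P ∖ Q| = |P| − |P∩Q| = 16.5 − 8.6667 = 7.83.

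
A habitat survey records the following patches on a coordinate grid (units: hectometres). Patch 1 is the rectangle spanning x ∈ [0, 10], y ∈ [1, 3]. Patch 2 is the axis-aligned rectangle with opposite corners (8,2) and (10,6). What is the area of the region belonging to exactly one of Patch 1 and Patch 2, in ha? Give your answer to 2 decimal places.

24.00

|Patch 1∩Patch 2|: x∈[8,10], y∈[2,3] → 2·1 = 2.
|Patch 1 △ Patch 2| = |Patch 1| + |Patch 2| − 2·|Patch 1∩Patch 2| = 20 + 8 − 4 = 24.00.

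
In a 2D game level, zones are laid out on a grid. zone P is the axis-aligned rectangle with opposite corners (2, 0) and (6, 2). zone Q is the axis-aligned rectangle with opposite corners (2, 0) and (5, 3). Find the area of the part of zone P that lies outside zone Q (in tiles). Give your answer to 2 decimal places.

2.00

|zone P∩zone Q|: x∈[2,5], y∈[0,2] → 3·2 = 6.
|zone P| = 8.
|zone P ∖ zone Q| = |zone P| − |zone P∩zone Q| = 8 − 6 = 2.00.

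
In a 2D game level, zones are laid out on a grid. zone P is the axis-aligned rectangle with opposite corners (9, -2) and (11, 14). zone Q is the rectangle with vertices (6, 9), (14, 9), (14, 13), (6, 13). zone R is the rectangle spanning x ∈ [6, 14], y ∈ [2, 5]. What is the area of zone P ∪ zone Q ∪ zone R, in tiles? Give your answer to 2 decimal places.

74.00

By inclusion–exclusion:
Individual areas: |zone P| = 32, |zone Q| = 32, |zone R| = 24.
|zone P∩zone Q|: x∈[9,11], y∈[9,13] → 2·4 = 8.
|zone P∩zone R|: x∈[9,11], y∈[2,5] → 2·3 = 6.
|zone Q∩zone R| = 0 (no overlap).
|zone P∩zone Q∩zone R| = 0.
|zone P ∪ zone Q ∪ zone R| = 88 − 14 + 0 = 74.00.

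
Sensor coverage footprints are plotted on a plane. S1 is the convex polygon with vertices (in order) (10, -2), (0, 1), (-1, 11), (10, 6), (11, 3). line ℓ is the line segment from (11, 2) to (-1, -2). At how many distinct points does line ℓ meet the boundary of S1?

2

The segment meets the boundary at (4.211,-0.263), (10.786,1.929).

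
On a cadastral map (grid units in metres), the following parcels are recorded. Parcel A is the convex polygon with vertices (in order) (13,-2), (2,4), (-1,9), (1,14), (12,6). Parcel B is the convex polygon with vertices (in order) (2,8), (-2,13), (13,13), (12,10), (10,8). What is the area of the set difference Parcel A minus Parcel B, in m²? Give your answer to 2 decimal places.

78.25

|Parcel A| = 104.5, |Parcel A∩Parcel B| = 26.2458.
|Parcel A ∖ Parcel B| = |Parcel A| − |Parcel A∩Parcel B| = 104.5 − 26.2458 = 78.25.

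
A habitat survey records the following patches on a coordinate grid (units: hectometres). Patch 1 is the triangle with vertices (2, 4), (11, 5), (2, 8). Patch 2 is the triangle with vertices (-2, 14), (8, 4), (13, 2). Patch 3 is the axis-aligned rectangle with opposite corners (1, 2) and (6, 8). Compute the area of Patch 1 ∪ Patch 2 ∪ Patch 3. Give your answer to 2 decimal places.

By inclusion–exclusion:
Individual areas: |Patch 1| = 18, |Patch 2| = 15, |Patch 3| = 30.
|Patch 1∩Patch 2| = 3.7756.
|Patch 1∩Patch 3| = 12.4444.
|Patch 2∩Patch 3| = 1.9.
|Patch 1∩Patch 2∩Patch 3| = 0.3333.
|Patch 1 ∪ Patch 2 ∪ Patch 3| = 63 − 18.1201 + 0.3333 = 45.21.

45.21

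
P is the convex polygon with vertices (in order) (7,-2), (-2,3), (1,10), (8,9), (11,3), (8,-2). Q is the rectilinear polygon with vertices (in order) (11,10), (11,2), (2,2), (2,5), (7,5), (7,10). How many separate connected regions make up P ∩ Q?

P ∩ Q is a single connected region.

1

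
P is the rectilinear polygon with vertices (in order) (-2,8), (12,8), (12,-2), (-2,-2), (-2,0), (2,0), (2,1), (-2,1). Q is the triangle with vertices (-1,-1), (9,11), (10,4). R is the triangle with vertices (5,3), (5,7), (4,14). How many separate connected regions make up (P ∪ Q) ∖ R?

1

(P ∪ Q) ∖ R is a single connected region.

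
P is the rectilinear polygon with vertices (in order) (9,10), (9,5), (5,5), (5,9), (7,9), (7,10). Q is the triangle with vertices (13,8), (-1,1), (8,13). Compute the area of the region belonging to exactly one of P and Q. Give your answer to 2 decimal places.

|P| = 18, |Q| = 52.5, |P∩Q| = 17.
|P △ Q| = |P| + |Q| − 2·|P∩Q| = 18 + 52.5 − 34 = 36.50.

36.50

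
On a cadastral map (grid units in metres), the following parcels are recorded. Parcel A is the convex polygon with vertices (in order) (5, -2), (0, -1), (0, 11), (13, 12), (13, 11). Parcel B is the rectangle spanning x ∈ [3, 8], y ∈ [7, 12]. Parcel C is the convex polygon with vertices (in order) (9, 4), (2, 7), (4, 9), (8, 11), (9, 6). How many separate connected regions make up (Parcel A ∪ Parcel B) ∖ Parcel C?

(Parcel A ∪ Parcel B) ∖ Parcel C is a single connected region.

1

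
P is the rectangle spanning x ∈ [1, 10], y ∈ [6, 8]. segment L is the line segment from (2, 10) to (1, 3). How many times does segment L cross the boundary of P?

2

The segment meets the boundary at (1.429,6), (1.714,8).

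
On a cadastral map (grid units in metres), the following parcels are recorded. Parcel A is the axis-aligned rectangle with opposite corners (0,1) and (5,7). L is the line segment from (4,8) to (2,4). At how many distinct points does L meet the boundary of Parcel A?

The segment meets the boundary at (3.5,7).

1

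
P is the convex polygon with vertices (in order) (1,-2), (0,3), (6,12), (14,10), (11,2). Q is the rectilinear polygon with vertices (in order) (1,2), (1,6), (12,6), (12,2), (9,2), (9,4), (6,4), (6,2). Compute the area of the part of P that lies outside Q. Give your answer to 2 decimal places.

78.58

|P| = 114.5, |P∩Q| = 35.9167.
|P ∖ Q| = |P| − |P∩Q| = 114.5 − 35.9167 = 78.58.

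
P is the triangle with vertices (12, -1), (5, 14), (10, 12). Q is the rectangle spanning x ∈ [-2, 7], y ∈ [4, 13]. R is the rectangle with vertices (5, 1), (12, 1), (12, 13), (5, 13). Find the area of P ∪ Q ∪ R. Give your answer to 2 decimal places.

148.64

By inclusion–exclusion:
Individual areas: |P| = 30.5, |Q| = 81, |R| = 84.
|P∩Q| = 2.519.
|P∩R| = 28.8577.
|Q∩R|: x∈[5,7], y∈[4,13] → 2·9 = 18.
|P∩Q∩R| = 2.519.
|P ∪ Q ∪ R| = 195.5 − 49.3767 + 2.519 = 148.64.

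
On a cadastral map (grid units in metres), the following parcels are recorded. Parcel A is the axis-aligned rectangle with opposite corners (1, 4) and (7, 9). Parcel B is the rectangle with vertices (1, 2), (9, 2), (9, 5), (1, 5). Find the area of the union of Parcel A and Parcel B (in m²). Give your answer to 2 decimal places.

By inclusion–exclusion:
Individual areas: |Parcel A| = 30, |Parcel B| = 24.
|Parcel A∩Parcel B|: x∈[1,7], y∈[4,5] → 6·1 = 6.
|Parcel A ∪ Parcel B| = 54 − 6 = 48.00.

48.00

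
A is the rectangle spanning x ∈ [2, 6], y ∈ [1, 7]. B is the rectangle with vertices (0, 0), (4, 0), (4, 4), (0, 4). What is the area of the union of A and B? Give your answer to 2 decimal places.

By inclusion–exclusion:
Individual areas: |A| = 24, |B| = 16.
|A∩B|: x∈[2,4], y∈[1,4] → 2·3 = 6.
|A ∪ B| = 40 − 6 = 34.00.

34.00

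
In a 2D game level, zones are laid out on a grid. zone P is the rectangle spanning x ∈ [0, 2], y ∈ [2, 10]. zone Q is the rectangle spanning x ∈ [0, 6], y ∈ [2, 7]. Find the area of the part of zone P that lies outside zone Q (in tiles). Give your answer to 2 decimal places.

6.00

|zone P∩zone Q|: x∈[0,2], y∈[2,7] → 2·5 = 10.
|zone P| = 16.
|zone P ∖ zone Q| = |zone P| − |zone P∩zone Q| = 16 − 10 = 6.00.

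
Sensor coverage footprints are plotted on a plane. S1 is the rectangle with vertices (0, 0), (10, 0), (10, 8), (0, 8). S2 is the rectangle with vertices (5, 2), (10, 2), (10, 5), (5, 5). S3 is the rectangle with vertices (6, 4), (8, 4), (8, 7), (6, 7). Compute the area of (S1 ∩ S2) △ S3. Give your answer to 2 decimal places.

17.00

|S1 ∩ S2| = 15.
|(S1 ∩ S2) ∩ S3| = 2.
|(S1 ∩ S2) △ S3| = 15 + 6 − 4 = 17.00.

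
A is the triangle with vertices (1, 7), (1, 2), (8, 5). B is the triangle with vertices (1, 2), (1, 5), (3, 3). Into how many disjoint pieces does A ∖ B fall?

1

A ∖ B is a single connected region.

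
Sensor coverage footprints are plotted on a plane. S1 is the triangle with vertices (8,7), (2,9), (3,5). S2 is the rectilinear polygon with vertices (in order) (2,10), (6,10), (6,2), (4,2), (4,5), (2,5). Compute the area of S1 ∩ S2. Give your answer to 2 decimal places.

9.53

The intersection is the polygon with vertices (6,7.667), (6,6.2), (3,5), (2,9).
By the shoelace formula its area is 9.53.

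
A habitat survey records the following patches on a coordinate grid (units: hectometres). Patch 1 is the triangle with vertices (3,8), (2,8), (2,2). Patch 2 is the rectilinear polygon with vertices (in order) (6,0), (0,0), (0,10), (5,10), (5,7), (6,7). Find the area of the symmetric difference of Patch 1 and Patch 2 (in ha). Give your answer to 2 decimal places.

|Patch 1| = 3, |Patch 2| = 57, |Patch 1∩Patch 2| = 3.
|Patch 1 △ Patch 2| = |Patch 1| + |Patch 2| − 2·|Patch 1∩Patch 2| = 3 + 57 − 6 = 54.00.

54.00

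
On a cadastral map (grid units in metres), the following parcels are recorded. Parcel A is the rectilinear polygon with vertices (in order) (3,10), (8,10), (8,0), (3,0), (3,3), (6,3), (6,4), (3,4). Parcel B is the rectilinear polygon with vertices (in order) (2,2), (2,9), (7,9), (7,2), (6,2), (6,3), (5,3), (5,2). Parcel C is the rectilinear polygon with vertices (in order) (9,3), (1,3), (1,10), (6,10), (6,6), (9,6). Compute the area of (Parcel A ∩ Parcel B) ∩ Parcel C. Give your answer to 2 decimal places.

18.00

|Parcel A ∩ Parcel B| = 24.
|(Parcel A ∩ Parcel B) ∩ Parcel C| = 18.00.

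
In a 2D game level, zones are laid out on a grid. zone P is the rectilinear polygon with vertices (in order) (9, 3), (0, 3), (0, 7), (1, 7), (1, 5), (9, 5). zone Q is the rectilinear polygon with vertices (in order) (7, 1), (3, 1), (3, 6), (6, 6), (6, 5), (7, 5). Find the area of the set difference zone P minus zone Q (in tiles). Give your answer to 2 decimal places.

|zone P| = 20, |zone P∩zone Q| = 8.
|zone P ∖ zone Q| = |zone P| − |zone P∩zone Q| = 20 − 8 = 12.00.

12.00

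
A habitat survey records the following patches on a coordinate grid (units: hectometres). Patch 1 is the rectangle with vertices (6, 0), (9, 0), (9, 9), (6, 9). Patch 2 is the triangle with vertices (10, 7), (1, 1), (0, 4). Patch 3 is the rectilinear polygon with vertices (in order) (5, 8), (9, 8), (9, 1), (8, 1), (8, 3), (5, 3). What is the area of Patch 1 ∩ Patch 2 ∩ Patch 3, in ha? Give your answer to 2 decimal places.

2.75

The intersection is the polygon with vertices (6,4.333), (6,5.8), (9,6.7), (9,6.333).
By the shoelace formula its area is 2.75.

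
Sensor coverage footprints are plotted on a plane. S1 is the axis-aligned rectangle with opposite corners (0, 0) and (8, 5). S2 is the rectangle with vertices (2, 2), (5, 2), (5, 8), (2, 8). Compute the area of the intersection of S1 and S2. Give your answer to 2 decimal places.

9.00

|S1∩S2|: x∈[2,5], y∈[2,5] → 3·3 = 9.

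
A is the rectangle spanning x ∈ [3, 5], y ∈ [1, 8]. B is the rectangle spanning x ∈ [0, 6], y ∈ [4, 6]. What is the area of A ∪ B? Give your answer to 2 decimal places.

22.00

By inclusion–exclusion:
Individual areas: |A| = 14, |B| = 12.
|A∩B|: x∈[3,5], y∈[4,6] → 2·2 = 4.
|A ∪ B| = 26 − 4 = 22.00.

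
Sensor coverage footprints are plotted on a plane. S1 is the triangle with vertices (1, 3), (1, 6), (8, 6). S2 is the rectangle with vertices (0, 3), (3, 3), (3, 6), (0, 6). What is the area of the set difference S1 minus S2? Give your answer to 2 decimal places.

5.36

|S1| = 10.5, |S1∩S2| = 5.1429.
|S1 ∖ S2| = |S1| − |S1∩S2| = 10.5 − 5.1429 = 5.36.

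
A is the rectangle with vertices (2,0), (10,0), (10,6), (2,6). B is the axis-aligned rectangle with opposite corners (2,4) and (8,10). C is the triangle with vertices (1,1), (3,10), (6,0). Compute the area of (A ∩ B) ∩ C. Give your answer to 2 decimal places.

4.97

The region (A ∩ B) ∩ C is the polygon with vertices (2,4), (2,5.5), (2.111,6), (4.2,6), (4.8,4).
By the shoelace formula its area is 4.97.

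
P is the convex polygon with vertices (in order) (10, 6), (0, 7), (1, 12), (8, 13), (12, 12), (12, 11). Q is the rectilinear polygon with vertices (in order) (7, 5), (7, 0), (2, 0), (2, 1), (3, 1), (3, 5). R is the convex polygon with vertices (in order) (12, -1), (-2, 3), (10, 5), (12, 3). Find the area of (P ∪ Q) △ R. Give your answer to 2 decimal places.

|P ∪ Q| = 86.
|(P ∪ Q) ∩ R| = 12.6667.
|(P ∪ Q) △ R| = 86 + 42 − 25.3333 = 102.67.

102.67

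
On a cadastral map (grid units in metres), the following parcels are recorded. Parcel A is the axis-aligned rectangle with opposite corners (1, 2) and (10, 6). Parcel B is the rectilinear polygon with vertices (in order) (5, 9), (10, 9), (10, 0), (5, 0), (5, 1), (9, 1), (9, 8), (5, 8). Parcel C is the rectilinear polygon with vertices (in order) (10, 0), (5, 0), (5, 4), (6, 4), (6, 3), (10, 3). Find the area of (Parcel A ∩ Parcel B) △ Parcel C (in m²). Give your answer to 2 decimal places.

18.00

|Parcel A ∩ Parcel B| = 4.
|(Parcel A ∩ Parcel B) ∩ Parcel C| = 1.
|(Parcel A ∩ Parcel B) △ Parcel C| = 4 + 16 − 2 = 18.00.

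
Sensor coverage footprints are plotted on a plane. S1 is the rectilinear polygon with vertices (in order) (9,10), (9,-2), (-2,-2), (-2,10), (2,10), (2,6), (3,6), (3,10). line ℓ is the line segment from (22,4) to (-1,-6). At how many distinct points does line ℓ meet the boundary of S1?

2

The segment meets the boundary at (8.2,-2), (9,-1.652).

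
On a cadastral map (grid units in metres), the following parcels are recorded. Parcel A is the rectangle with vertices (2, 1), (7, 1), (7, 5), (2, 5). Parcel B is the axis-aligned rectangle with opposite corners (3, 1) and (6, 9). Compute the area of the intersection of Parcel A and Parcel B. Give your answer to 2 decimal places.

12.00

|Parcel A∩Parcel B|: x∈[3,6], y∈[1,5] → 3·4 = 12.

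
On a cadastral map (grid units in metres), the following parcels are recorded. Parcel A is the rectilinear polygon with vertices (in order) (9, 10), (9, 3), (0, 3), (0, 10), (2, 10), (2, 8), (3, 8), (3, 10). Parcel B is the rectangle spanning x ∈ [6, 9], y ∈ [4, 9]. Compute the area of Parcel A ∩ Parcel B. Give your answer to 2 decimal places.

15.00

The intersection is the polygon with vertices (9,4), (6,4), (6,9), (9,9).
By the shoelace formula its area is 15.00.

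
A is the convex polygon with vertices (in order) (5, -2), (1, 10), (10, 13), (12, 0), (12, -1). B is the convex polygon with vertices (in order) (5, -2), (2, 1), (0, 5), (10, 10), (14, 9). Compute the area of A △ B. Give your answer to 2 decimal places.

76.48

|A| = 111, |B| = 77, |A∩B| = 55.761.
|A △ B| = |A| + |B| − 2·|A∩B| = 111 + 77 − 111.522 = 76.48.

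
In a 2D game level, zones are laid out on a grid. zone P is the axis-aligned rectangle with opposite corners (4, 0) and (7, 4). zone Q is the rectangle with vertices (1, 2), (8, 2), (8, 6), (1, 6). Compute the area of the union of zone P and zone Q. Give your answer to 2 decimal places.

34.00

By inclusion–exclusion:
Individual areas: |zone P| = 12, |zone Q| = 28.
|zone P∩zone Q|: x∈[4,7], y∈[2,4] → 3·2 = 6.
|zone P ∪ zone Q| = 40 − 6 = 34.00.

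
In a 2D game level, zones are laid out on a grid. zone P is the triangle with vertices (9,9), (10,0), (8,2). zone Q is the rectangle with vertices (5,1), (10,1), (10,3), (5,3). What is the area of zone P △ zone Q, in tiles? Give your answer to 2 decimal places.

|zone P| = 8, |zone Q| = 10, |zone P∩zone Q| = 2.9841.
|zone P △ zone Q| = |zone P| + |zone Q| − 2·|zone P∩zone Q| = 8 + 10 − 5.9683 = 12.03.

12.03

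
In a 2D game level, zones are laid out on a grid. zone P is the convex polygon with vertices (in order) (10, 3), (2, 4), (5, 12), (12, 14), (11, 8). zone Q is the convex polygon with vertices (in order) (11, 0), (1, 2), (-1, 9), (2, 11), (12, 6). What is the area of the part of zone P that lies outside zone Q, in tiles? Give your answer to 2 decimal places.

32.78

|zone P| = 70.5, |zone P∩zone Q| = 37.7177.
|zone P ∖ zone Q| = |zone P| − |zone P∩zone Q| = 70.5 − 37.7177 = 32.78.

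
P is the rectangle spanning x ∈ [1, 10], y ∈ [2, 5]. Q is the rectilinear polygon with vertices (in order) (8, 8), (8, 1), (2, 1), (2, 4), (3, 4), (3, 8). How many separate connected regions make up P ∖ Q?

P ∖ Q splits into 2 disjoint pieces (area 6, area 4).

2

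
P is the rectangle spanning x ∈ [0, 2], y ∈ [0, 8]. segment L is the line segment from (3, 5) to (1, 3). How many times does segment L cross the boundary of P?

1

The segment meets the boundary at (2,4).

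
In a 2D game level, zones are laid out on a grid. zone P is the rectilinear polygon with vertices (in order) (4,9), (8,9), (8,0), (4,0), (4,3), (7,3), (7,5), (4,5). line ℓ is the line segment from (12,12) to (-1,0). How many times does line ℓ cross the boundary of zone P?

The segment meets the boundary at (4.417,5), (8,8.308).

2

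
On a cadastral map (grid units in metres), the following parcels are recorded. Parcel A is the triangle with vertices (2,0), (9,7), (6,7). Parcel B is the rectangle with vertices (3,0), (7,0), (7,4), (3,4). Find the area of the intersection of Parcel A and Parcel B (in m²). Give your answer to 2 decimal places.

The intersection is the polygon with vertices (3,1), (3,1.75), (4.286,4), (6,4).
By the shoelace formula its area is 3.05.

3.05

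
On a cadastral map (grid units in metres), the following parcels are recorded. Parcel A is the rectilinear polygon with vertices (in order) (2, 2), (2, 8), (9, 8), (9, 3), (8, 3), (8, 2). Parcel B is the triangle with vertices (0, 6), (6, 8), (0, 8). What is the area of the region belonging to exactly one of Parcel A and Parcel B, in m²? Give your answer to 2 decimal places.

|Parcel A| = 41, |Parcel B| = 6, |Parcel A∩Parcel B| = 2.6667.
|Parcel A △ Parcel B| = |Parcel A| + |Parcel B| − 2·|Parcel A∩Parcel B| = 41 + 6 − 5.3333 = 41.67.

41.67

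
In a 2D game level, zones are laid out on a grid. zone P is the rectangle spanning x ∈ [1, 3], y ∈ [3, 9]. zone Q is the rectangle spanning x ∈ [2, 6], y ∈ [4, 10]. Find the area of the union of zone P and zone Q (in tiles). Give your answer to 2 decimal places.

By inclusion–exclusion:
Individual areas: |zone P| = 12, |zone Q| = 24.
|zone P∩zone Q|: x∈[2,3], y∈[4,9] → 1·5 = 5.
|zone P ∪ zone Q| = 36 − 5 = 31.00.

31.00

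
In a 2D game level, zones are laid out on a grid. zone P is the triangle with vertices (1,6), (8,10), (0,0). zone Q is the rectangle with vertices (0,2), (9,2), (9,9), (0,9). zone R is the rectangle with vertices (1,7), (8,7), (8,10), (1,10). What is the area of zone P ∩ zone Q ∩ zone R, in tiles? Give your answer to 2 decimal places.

The intersection is the polygon with vertices (7.2,9), (5.6,7), (2.75,7), (6.25,9).
By the shoelace formula its area is 3.80.

3.80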